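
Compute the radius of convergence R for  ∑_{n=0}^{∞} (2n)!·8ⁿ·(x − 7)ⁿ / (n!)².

R = 1/32

By the ratio test, |a_{n+1}/a_n| = (2n+1)·(2n+2)/(n+1)² · 8 → 32.
The series converges when 32 · |x − 7| < 1, giving R = 1/32.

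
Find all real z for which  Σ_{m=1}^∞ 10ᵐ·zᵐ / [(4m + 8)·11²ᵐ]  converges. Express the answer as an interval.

Apply the ratio test: |a_{m+1}| / |a_m| = [(4m + 8)/(4(m+1) + 8)] · 10/121, which tends to 10/121 as m → ∞.
Convergence for |z| · 10/121 < 1, i.e. |z| < 121/10. So R = 121/10.
At z = 121/10: the terms behave like c/m; limit comparison with the harmonic series gives divergence.
Check z = -121/10: the terms alternate in sign and decrease monotonically to 0 in absolute value (size ~ c/m), so the alternating series test gives convergence.

[-121/10, 121/10)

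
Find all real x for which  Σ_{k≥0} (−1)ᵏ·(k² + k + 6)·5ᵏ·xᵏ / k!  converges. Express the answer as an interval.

Ratio test: |a_{k+1}/a_k| = ((k+1)² + (k+1) + 6)/(k² + k + 6) · 5 · 1/(k+1) → 0 as k → ∞.
The ratio tends to 0 regardless of x, hence R = ∞.

(−∞, ∞)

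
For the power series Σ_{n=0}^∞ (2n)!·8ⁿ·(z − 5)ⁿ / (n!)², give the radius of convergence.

Apply the ratio test: |a_{n+1}| / |a_n| = (2n+1)·(2n+2)/(n+1)² · 8, which tends to 32 as n → ∞.
The series converges when 32 · |z − 5| < 1, giving R = 1/32.

R = 1/32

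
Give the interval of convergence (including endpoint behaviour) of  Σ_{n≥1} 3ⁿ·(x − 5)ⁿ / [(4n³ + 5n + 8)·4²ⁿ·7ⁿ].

By the ratio test, |a_{n+1}/a_n| = [(4n³ + 5n + 8)/(4(n+1)³ + 5(n+1) + 8)] · 3/(16·7) → 3/112.
Thus R = 1/(3/112) = 112/3.
When x = 127/3, absolute convergence follows by limit comparison with Σ 1/n³.
Endpoint x = -97/3: the terms are on the order of 1/n³, so the series converges absolutely by comparison with the p-series (p = 3 > 1).

[-97/3, 127/3]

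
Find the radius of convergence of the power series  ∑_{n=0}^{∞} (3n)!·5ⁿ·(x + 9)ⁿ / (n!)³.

R = 1/135

Ratio test: |a_{n+1}/a_n| = (3n+1)·(3n+2)·(3n+3)/(n+1)³ · 5 → 135 as n → ∞.
Thus R = 1/(135) = 1/135.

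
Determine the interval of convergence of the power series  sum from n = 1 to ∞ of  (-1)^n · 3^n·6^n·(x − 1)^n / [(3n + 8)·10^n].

Ratio test: |a_{n+1}/a_n| = [(3n + 8)/(3(n+1) + 8)] · 3·6/10 → 9/5 as n → ∞.
Thus R = 1/(9/5) = 5/9.
At x = 14/9: convergence follows from the alternating series test (terms decrease monotonically to 0).
Check x = 4/9: comparison with the harmonic series Σ 1/n shows the series diverges.

(4/9, 14/9]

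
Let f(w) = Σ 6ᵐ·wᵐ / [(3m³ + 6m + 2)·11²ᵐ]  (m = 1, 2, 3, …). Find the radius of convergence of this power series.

R = 121/6

By the ratio test, |a_{m+1}/a_m| = [(3m³ + 6m + 2)/(3(m+1)³ + 6(m+1) + 2)] · 6/121 → 6/121.
The series converges when 6/121 · |w| < 1, giving R = 121/6.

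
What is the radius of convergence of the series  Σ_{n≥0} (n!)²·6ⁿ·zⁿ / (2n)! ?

Ratio test: |a_{n+1}/a_n| = (n+1)²/[(2n+1)·(2n+2)] · 6 → 3/2 as n → ∞.
Thus R = 1/(3/2) = 2/3.

R = 2/3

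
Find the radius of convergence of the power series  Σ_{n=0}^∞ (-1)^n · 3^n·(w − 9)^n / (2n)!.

R = ∞

By the ratio test, |a_{n+1}/a_n| = 3 · 1/[(2n+1)·(2n+2)] → 0.
Since the limit is 0 < 1 for every w, the series converges on all of ℝ and R = ∞.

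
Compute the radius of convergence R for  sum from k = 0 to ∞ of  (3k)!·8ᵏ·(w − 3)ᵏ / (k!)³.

R = 1/216

Ratio test: |a_{k+1}/a_k| = (3k+1)·(3k+2)·(3k+3)/(k+1)³ · 8 → 216 as k → ∞.
Thus R = 1/(216) = 1/216.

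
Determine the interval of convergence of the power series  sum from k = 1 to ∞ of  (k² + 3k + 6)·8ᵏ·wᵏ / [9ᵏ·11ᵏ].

(-99/8, 99/8)

Ratio test: |a_{k+1}/a_k| = [((k+1)² + 3(k+1) + 6)/(k² + 3k + 6)] · 8/(9·11) → 8/99 as k → ∞.
The series converges when 8/99 · |w| < 1, giving R = 99/8.
Endpoint w = 99/8: the terms do not tend to 0, so the series diverges.
At w = -99/8: the terms do not tend to 0, so the series diverges.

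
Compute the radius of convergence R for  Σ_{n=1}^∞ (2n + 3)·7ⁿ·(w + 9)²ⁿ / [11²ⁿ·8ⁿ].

Ratio test: |a_{n+1}/a_n| = [(2(n+1) + 3)/(2n + 3)] · 7/(121·8) → 7/968 as n → ∞.
Since the exponent of (w + 9) increases by 2 each term, convergence requires |w + 9|² < 968/7, hence R = 22√14/7.

R = 22√14/7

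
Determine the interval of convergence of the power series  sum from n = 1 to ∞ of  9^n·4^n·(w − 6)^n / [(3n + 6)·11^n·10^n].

[53/18, 163/18)

Apply the ratio test: |a_{n+1}| / |a_n| = [(3n + 6)/(3(n+1) + 6)] · 9·4/(11·10), which tends to 18/55 as n → ∞.
Thus R = 1/(18/55) = 55/18.
Endpoint w = 163/18: comparison with the harmonic series Σ 1/n shows the series diverges.
Check w = 53/18: the terms alternate in sign and decrease monotonically to 0 in absolute value (size ~ c/n), so the alternating series test gives convergence.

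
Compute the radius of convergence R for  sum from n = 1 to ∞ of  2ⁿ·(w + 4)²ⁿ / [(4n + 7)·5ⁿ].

Apply the ratio test: |a_{n+1}| / |a_n| = [(4n + 7)/(4(n+1) + 7)] · 2/5, which tends to 2/5 as n → ∞.
Successive powers of (w + 4) differ by 2, so the series converges when |w + 4|² · 2/5 < 1, i.e. |w + 4| < √(5/2). So R = √10/2.

R = √10/2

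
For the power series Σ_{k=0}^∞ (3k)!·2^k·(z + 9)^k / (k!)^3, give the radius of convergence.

By the ratio test, |a_{k+1}/a_k| = (3k+1)·(3k+2)·(3k+3)/(k+1)³ · 2 → 54.
The series converges when 54 · |z + 9| < 1, giving R = 1/54.

R = 1/54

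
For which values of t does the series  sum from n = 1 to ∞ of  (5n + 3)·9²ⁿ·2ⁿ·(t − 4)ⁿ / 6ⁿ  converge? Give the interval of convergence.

The ratio of consecutive coefficients is [(5(n+1) + 3)/(5n + 3)] · 81·2/6 → 27.
Convergence for |t − 4| · 27 < 1, i.e. |t − 4| < 1/27. So R = 1/27.
Endpoint t = 109/27: the n-th term does not approach 0; divergence by the term test.
Check t = 107/27: the n-th term does not approach 0; divergence by the term test.

(107/27, 109/27)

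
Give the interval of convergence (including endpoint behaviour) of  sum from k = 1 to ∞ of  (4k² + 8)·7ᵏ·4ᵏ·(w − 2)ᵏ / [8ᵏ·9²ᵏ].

Apply the ratio test: |a_{k+1}| / |a_k| = [(4(k+1)² + 8)/(4k² + 8)] · 7·4/(8·81), which tends to 7/162 as k → ∞.
Hence the series converges for |w − 2| < 1/(7/162) = 162/7, so the radius of convergence is 162/7.
Endpoint w = 176/7: the terms do not tend to 0, so the series diverges.
Endpoint w = -148/7: the k-th term does not approach 0; divergence by the term test.

(-148/7, 176/7)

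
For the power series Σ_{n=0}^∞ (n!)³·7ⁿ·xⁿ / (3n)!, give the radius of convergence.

R = 27/7

Ratio test: |a_{n+1}/a_n| = (n+1)³/[(3n+1)·(3n+2)·(3n+3)] · 7 → 7/27 as n → ∞.
Convergence for |x| · 7/27 < 1, i.e. |x| < 27/7. So R = 27/7.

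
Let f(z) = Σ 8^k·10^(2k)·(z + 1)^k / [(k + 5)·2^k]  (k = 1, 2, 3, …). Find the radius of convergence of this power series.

The ratio of consecutive coefficients is [(k + 5)/((k+1) + 5)] · 8·100/2 → 400.
The series converges when 400 · |z + 1| < 1, giving R = 1/400.

R = 1/400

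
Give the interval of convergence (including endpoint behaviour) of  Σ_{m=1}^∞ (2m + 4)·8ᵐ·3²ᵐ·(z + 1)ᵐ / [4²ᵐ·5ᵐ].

(-19/9, 1/9)

By the ratio test, |a_{m+1}/a_m| = [(2(m+1) + 4)/(2m + 4)] · 8·9/(16·5) → 9/10.
The series converges when 9/10 · |z + 1| < 1, giving R = 10/9.
Endpoint z = 1/9: the terms do not tend to 0, so the series diverges.
At z = -19/9: the m-th term does not approach 0; divergence by the term test.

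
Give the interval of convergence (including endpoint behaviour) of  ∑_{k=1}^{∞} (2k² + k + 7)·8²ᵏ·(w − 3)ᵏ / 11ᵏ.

(181/64, 203/64)

Ratio test: |a_{k+1}/a_k| = [(2(k+1)² + (k+1) + 7)/(2k² + k + 7)] · 64/11 → 64/11 as k → ∞.
Hence the series converges for |w − 3| < 1/(64/11) = 11/64, so the radius of convergence is 11/64.
At w = 203/64: the k-th term does not approach 0; divergence by the term test.
When w = 181/64, the terms have absolute value of order k², which does not tend to 0, so the series diverges by the divergence test.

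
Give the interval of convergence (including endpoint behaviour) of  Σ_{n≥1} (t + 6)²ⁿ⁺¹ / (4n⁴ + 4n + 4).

Apply the ratio test: |a_{n+1}| / |a_n| = (4n⁴ + 4n + 4)/(4(n+1)⁴ + 4(n+1) + 4), which tends to 1 as n → ∞.
Since the exponent of (t + 6) increases by 2 each term, convergence requires |t + 6|² < 1, hence R = 1.
At t = -5: the terms are on the order of 1/n⁴, so the series converges absolutely by comparison with the p-series (p = 4 > 1).
When t = -7, absolute convergence follows by limit comparison with Σ 1/n⁴.

[-7, -5]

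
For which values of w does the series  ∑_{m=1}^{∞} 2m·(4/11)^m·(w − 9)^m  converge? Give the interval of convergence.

The ratio of consecutive coefficients is [2(m+1)/2m] · 4/11 → 4/11.
Thus R = 1/(4/11) = 11/4.
When w = 47/4, the terms do not tend to 0, so the series diverges.
At w = 25/4: the terms do not tend to 0, so the series diverges.

(25/4, 47/4)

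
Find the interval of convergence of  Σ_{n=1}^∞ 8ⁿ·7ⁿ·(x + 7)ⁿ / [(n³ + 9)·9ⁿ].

The ratio of consecutive coefficients is [(n³ + 9)/((n+1)³ + 9)] · 8·7/9 → 56/9.
Convergence for |x + 7| · 56/9 < 1, i.e. |x + 7| < 9/56. So R = 9/56.
At x = -383/56: the terms are on the order of 1/n³, so the series converges absolutely by comparison with the p-series (p = 3 > 1).
Endpoint x = -401/56: the terms are on the order of 1/n³, so the series converges absolutely by comparison with the p-series (p = 3 > 1).

[-401/56, -383/56]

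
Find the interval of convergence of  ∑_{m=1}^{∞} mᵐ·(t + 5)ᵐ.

{-5}

By the Cauchy root test, |a_m|^(1/m) = m → ∞.
The root grows without bound, so R = 0 (convergence only at t = -5).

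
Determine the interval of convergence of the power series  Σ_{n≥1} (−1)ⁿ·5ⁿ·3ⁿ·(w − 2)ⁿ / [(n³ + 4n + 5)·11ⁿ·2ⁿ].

[8/15, 52/15]

By the ratio test, |a_{n+1}/a_n| = [(n³ + 4n + 5)/((n+1)³ + 4(n+1) + 5)] · 5·3/(11·2) → 15/22.
The series converges when 15/22 · |w − 2| < 1, giving R = 22/15.
At w = 52/15: the series is dominated by a constant times Σ 1/n³, which converges (p = 3 > 1).
Endpoint w = 8/15: absolute convergence follows by limit comparison with Σ 1/n³.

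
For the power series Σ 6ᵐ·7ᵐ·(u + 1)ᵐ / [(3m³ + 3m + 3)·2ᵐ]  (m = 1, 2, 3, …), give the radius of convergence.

By the ratio test, |a_{m+1}/a_m| = [(3m³ + 3m + 3)/(3(m+1)³ + 3(m+1) + 3)] · 6·7/2 → 21.
The series converges when 21 · |u + 1| < 1, giving R = 1/21.

R = 1/21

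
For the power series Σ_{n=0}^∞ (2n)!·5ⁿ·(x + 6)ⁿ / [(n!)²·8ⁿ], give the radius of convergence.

R = 2/5

By the ratio test, |a_{n+1}/a_n| = (2n+1)·(2n+2)/(n+1)² · 5/8 → 5/2.
The series converges when 5/2 · |x + 6| < 1, giving R = 2/5.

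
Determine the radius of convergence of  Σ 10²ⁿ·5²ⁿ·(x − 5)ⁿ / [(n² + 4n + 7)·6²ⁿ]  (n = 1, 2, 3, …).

By the ratio test, |a_{n+1}/a_n| = [(n² + 4n + 7)/((n+1)² + 4(n+1) + 7)] · 100·25/36 → 625/9.
The series converges when 625/9 · |x − 5| < 1, giving R = 9/625.

R = 9/625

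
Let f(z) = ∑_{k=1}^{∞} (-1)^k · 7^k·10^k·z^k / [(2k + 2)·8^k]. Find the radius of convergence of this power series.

R = 4/35

By the ratio test, |a_{k+1}/a_k| = [(2k + 2)/(2(k+1) + 2)] · 7·10/8 → 35/4.
Thus R = 1/(35/4) = 4/35.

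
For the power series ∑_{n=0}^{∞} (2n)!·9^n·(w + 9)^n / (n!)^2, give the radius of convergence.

Ratio test: |a_{n+1}/a_n| = (2n+1)·(2n+2)/(n+1)² · 9 → 36 as n → ∞.
Thus R = 1/(36) = 1/36.

R = 1/36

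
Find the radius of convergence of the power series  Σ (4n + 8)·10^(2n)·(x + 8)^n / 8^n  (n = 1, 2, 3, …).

R = 2/25

Ratio test: |a_{n+1}/a_n| = [(4(n+1) + 8)/(4n + 8)] · 100/8 → 25/2 as n → ∞.
The series converges when 25/2 · |x + 8| < 1, giving R = 2/25.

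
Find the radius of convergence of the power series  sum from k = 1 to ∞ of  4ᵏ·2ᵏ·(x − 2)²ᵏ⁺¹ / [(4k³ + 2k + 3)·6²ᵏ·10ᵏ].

R = 3√5

The ratio of consecutive coefficients is [(4k³ + 2k + 3)/(4(k+1)³ + 2(k+1) + 3)] · 4·2/(36·10) → 1/45.
Since the exponent of (x − 2) increases by 2 each term, convergence requires |x − 2|² < 45, hence R = 3√5.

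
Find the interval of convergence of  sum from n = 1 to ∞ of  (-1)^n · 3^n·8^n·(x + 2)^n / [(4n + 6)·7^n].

(-55/24, -41/24]

The ratio of consecutive coefficients is [(4n + 6)/(4(n+1) + 6)] · 3·8/7 → 24/7.
Hence the series converges for |x + 2| < 1/(24/7) = 7/24, so the radius of convergence is 7/24.
Endpoint x = -41/24: the terms alternate in sign and decrease monotonically to 0 in absolute value (size ~ c/n), so the alternating series test gives convergence.
At x = -55/24: comparison with the harmonic series Σ 1/n shows the series diverges.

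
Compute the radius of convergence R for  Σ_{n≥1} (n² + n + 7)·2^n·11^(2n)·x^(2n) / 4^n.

R = √2/11

Ratio test: |a_{n+1}/a_n| = [((n+1)² + (n+1) + 7)/(n² + n + 7)] · 2·121/4 → 121/2 as n → ∞.
Writing y = x², the series in y has radius 2/121, so |x| < √(2/121) and R = √2/11.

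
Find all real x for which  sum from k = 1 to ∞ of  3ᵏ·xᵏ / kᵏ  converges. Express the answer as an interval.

Applying the root test, |a_k|^(1/k) = 3/k → 0.
The limit is 0 for every x, so R = ∞.

(−∞, ∞)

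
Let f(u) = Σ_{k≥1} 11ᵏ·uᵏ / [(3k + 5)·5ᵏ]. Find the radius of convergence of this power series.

R = 5/11

By the ratio test, |a_{k+1}/a_k| = [(3k + 5)/(3(k+1) + 5)] · 11/5 → 11/5.
Hence the series converges for |u| < 1/(11/5) = 5/11, so the radius of convergence is 5/11.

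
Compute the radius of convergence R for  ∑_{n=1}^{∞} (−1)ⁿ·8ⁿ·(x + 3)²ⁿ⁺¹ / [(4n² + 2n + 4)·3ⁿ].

The ratio of consecutive coefficients is [(4n² + 2n + 4)/(4(n+1)² + 2(n+1) + 4)] · 8/3 → 8/3.
Successive powers of (x + 3) differ by 2, so the series converges when |x + 3|² · 8/3 < 1, i.e. |x + 3| < √(3/8). So R = √6/4.

R = √6/4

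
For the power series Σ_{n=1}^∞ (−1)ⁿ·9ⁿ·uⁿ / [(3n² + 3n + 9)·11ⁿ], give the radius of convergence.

R = 11/9

Apply the ratio test: |a_{n+1}| / |a_n| = [(3n² + 3n + 9)/(3(n+1)² + 3(n+1) + 9)] · 9/11, which tends to 9/11 as n → ∞.
The series converges when 9/11 · |u| < 1, giving R = 11/9.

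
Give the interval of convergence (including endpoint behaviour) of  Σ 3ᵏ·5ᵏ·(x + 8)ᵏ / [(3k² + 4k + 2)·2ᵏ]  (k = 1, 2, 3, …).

[-122/15, -118/15]

Apply the ratio test: |a_{k+1}| / |a_k| = [(3k² + 4k + 2)/(3(k+1)² + 4(k+1) + 2)] · 3·5/2, which tends to 15/2 as k → ∞.
Hence the series converges for |x + 8| < 1/(15/2) = 2/15, so the radius of convergence is 2/15.
Endpoint x = -118/15: the terms are on the order of 1/k², so the series converges absolutely by comparison with the p-series (p = 2 > 1).
At x = -122/15: the terms are on the order of 1/k², so the series converges absolutely by comparison with the p-series (p = 2 > 1).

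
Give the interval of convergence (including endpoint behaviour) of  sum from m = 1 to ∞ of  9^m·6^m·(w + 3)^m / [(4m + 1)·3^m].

By the ratio test, |a_{m+1}/a_m| = [(4m + 1)/(4(m+1) + 1)] · 9·6/3 → 18.
Hence the series converges for |w + 3| < 1/(18) = 1/18, so the radius of convergence is 1/18.
Endpoint w = -53/18: the terms behave like c/m; limit comparison with the harmonic series gives divergence.
At w = -55/18: the terms alternate in sign and decrease monotonically to 0 in absolute value (size ~ c/m), so the alternating series test gives convergence.

[-55/18, -53/18)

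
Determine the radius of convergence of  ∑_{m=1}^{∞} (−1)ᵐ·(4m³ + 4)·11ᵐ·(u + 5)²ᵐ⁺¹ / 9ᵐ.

By the ratio test, |a_{m+1}/a_m| = [(4(m+1)³ + 4)/(4m³ + 4)] · 11/9 → 11/9.
Since the exponent of (u + 5) increases by 2 each term, convergence requires |u + 5|² < 9/11, hence R = 3√11/11.

R = 3√11/11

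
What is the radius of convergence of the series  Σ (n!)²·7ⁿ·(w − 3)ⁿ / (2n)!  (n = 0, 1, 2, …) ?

Ratio test: |a_{n+1}/a_n| = (n+1)²/[(2n+1)·(2n+2)] · 7 → 7/4 as n → ∞.
Hence the series converges for |w − 3| < 1/(7/4) = 4/7, so the radius of convergence is 4/7.

R = 4/7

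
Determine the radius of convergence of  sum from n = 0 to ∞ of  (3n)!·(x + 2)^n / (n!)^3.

The ratio of consecutive coefficients is (3n+1)·(3n+2)·(3n+3)/(n+1)³ → 27.
Hence the series converges for |x + 2| < 1/(27) = 1/27, so the radius of convergence is 1/27.

R = 1/27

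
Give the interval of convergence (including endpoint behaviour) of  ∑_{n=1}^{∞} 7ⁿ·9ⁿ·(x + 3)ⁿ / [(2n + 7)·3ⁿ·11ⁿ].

Ratio test: |a_{n+1}/a_n| = [(2n + 7)/(2(n+1) + 7)] · 7·9/(3·11) → 21/11 as n → ∞.
Convergence for |x + 3| · 21/11 < 1, i.e. |x + 3| < 11/21. So R = 11/21.
Endpoint x = -52/21: the terms behave like c/n; limit comparison with the harmonic series gives divergence.
When x = -74/21, the terms alternate in sign and decrease monotonically to 0 in absolute value (size ~ c/n), so the alternating series test gives convergence.

[-74/21, -52/21)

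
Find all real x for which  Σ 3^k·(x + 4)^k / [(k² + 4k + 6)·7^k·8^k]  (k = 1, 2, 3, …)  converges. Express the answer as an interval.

[-68/3, 44/3]

Apply the ratio test: |a_{k+1}| / |a_k| = [(k² + 4k + 6)/((k+1)² + 4(k+1) + 6)] · 3/(7·8), which tends to 3/56 as k → ∞.
Thus R = 1/(3/56) = 56/3.
Check x = 44/3: the terms are on the order of 1/k², so the series converges absolutely by comparison with the p-series (p = 2 > 1).
Check x = -68/3: absolute convergence follows by limit comparison with Σ 1/k².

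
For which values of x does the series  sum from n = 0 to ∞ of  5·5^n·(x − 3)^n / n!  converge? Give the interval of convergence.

Apply the ratio test: |a_{n+1}| / |a_n| = 5/5 · 5 · 1/(n+1), which tends to 0 as n → ∞.
Since the limit is 0 < 1 for every x, the series converges on all of ℝ and R = ∞.

(−∞, ∞)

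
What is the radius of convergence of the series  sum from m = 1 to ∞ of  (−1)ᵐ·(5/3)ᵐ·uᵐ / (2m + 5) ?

Apply the ratio test: |a_{m+1}| / |a_m| = [(2m + 5)/(2(m+1) + 5)] · 5/3, which tends to 5/3 as m → ∞.
The series converges when 5/3 · |u| < 1, giving R = 3/5.

R = 3/5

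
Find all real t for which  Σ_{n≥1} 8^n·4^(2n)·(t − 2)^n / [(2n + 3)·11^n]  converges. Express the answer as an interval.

Apply the ratio test: |a_{n+1}| / |a_n| = [(2n + 3)/(2(n+1) + 3)] · 8·16/11, which tends to 128/11 as n → ∞.
Thus R = 1/(128/11) = 11/128.
When t = 267/128, comparison with the harmonic series Σ 1/n shows the series diverges.
At t = 245/128: convergence follows from the alternating series test (terms decrease monotonically to 0).

[245/128, 267/128)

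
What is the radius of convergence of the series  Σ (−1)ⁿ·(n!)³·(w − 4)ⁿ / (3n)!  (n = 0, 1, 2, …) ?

The ratio of consecutive coefficients is (n+1)³/[(3n+1)·(3n+2)·(3n+3)] → 1/27.
Convergence for |w − 4| · 1/27 < 1, i.e. |w − 4| < 27. So R = 27.

R = 27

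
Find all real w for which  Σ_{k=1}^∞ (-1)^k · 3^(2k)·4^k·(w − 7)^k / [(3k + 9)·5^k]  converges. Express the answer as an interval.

The ratio of consecutive coefficients is [(3k + 9)/(3(k+1) + 9)] · 9·4/5 → 36/5.
Convergence for |w − 7| · 36/5 < 1, i.e. |w − 7| < 5/36. So R = 5/36.
Check w = 257/36: an alternating series whose terms decrease to 0 in absolute value, so it converges by the Leibniz criterion.
Endpoint w = 247/36: the terms are asymptotic to a nonzero constant times 1/k, so the series diverges by limit comparison with Σ 1/k.

(247/36, 257/36]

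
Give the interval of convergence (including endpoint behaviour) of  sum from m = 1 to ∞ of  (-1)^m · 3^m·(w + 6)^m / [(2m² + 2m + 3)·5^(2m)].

[-43/3, 7/3]

Ratio test: |a_{m+1}/a_m| = [(2m² + 2m + 3)/(2(m+1)² + 2(m+1) + 3)] · 3/25 → 3/25 as m → ∞.
Convergence for |w + 6| · 3/25 < 1, i.e. |w + 6| < 25/3. So R = 25/3.
Endpoint w = 7/3: absolute convergence follows by limit comparison with Σ 1/m².
At w = -43/3: the series is dominated by a constant times Σ 1/m², which converges (p = 2 > 1).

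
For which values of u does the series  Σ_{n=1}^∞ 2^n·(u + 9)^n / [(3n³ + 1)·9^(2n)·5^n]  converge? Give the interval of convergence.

The ratio of consecutive coefficients is [(3n³ + 1)/(3(n+1)³ + 1)] · 2/(81·5) → 2/405.
Hence the series converges for |u + 9| < 1/(2/405) = 405/2, so the radius of convergence is 405/2.
Endpoint u = 387/2: the terms are on the order of 1/n³, so the series converges absolutely by comparison with the p-series (p = 3 > 1).
Endpoint u = -423/2: absolute convergence follows by limit comparison with Σ 1/n³.

[-423/2, 387/2]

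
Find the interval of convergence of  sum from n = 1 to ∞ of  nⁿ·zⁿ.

Applying the root test, |a_n|^(1/n) = n → ∞.
The root grows without bound, so R = 0 (convergence only at z = 0).

{0}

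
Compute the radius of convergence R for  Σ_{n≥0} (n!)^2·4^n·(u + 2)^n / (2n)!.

By the ratio test, |a_{n+1}/a_n| = (n+1)²/[(2n+1)·(2n+2)] · 4 → 1.
So the series converges when |u + 2| < 1 and diverges when |u + 2| > 1; R = 1.

R = 1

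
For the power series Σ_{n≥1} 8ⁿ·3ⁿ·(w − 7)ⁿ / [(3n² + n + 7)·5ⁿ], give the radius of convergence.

By the ratio test, |a_{n+1}/a_n| = [(3n² + n + 7)/(3(n+1)² + (n+1) + 7)] · 8·3/5 → 24/5.
Hence the series converges for |w − 7| < 1/(24/5) = 5/24, so the radius of convergence is 5/24.

R = 5/24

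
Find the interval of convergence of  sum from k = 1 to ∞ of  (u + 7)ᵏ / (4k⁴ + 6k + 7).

[-8, -6]

The ratio of consecutive coefficients is (4k⁴ + 6k + 7)/(4(k+1)⁴ + 6(k+1) + 7) → 1.
So the series converges when |u + 7| < 1 and diverges when |u + 7| > 1; R = 1.
Check u = -6: the terms are on the order of 1/k⁴, so the series converges absolutely by comparison with the p-series (p = 4 > 1).
Endpoint u = -8: absolute convergence follows by limit comparison with Σ 1/k⁴.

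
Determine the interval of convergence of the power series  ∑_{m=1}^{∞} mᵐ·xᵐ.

Root test: |a_m|^(1/m) = m → ∞.
Since the m-th root of |a_m| is unbounded, the series converges only at x = 0; R = 0.

{0}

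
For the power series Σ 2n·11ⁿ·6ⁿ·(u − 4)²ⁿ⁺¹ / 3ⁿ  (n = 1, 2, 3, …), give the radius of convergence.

The ratio of consecutive coefficients is [2(n+1)/2n] · 11·6/3 → 22.
Since the exponent of (u − 4) increases by 2 each term, convergence requires |u − 4|² < 1/22, hence R = √22/22.

R = √22/22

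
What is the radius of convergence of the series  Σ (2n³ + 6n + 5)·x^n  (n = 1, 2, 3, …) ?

Apply the ratio test: |a_{n+1}| / |a_n| = (2(n+1)³ + 6(n+1) + 5)/(2n³ + 6n + 5), which tends to 1 as n → ∞.
Hence R = 1.

R = 1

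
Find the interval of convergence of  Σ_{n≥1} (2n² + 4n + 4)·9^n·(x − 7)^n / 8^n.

(55/9, 71/9)

By the ratio test, |a_{n+1}/a_n| = [(2(n+1)² + 4(n+1) + 4)/(2n² + 4n + 4)] · 9/8 → 9/8.
Convergence for |x − 7| · 9/8 < 1, i.e. |x − 7| < 8/9. So R = 8/9.
Check x = 71/9: the terms do not tend to 0, so the series diverges.
Check x = 55/9: the terms have absolute value of order n², which does not tend to 0, so the series diverges by the divergence test.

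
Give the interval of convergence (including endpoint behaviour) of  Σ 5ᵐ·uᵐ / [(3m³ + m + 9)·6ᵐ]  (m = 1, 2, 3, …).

[-6/5, 6/5]

Ratio test: |a_{m+1}/a_m| = [(3m³ + m + 9)/(3(m+1)³ + (m+1) + 9)] · 5/6 → 5/6 as m → ∞.
Hence the series converges for |u| < 1/(5/6) = 6/5, so the radius of convergence is 6/5.
Endpoint u = 6/5: the series is dominated by a constant times Σ 1/m³, which converges (p = 3 > 1).
At u = -6/5: absolute convergence follows by limit comparison with Σ 1/m³.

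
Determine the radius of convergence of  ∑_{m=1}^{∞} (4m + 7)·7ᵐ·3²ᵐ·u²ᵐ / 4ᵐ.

Ratio test: |a_{m+1}/a_m| = [(4(m+1) + 7)/(4m + 7)] · 7·9/4 → 63/4 as m → ∞.
Successive powers of u differ by 2, so the series converges when |u|² · 63/4 < 1, i.e. |u| < √(4/63). So R = 2√7/21.

R = 2√7/21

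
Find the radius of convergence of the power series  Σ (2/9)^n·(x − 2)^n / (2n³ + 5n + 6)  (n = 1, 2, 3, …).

R = 9/2

Apply the ratio test: |a_{n+1}| / |a_n| = [(2n³ + 5n + 6)/(2(n+1)³ + 5(n+1) + 6)] · 2/9, which tends to 2/9 as n → ∞.
Thus R = 1/(2/9) = 9/2.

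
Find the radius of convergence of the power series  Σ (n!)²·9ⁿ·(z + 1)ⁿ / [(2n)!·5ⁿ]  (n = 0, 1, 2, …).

By the ratio test, |a_{n+1}/a_n| = (n+1)²/[(2n+1)·(2n+2)] · 9/5 → 9/20.
Convergence for |z + 1| · 9/20 < 1, i.e. |z + 1| < 20/9. So R = 20/9.

R = 20/9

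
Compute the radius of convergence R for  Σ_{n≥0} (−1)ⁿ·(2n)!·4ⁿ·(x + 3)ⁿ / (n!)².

The ratio of consecutive coefficients is (2n+1)·(2n+2)/(n+1)² · 4 → 16.
The series converges when 16 · |x + 3| < 1, giving R = 1/16.

R = 1/16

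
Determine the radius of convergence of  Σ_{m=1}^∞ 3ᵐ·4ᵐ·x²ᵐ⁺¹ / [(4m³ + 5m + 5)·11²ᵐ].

Apply the ratio test: |a_{m+1}| / |a_m| = [(4m³ + 5m + 5)/(4(m+1)³ + 5(m+1) + 5)] · 3·4/121, which tends to 12/121 as m → ∞.
Successive powers of x differ by 2, so the series converges when |x|² · 12/121 < 1, i.e. |x| < √(121/12). So R = 11√3/6.

R = 11√3/6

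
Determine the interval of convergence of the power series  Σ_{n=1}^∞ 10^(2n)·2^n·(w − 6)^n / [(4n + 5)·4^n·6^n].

Apply the ratio test: |a_{n+1}| / |a_n| = [(4n + 5)/(4(n+1) + 5)] · 100·2/(4·6), which tends to 25/3 as n → ∞.
The series converges when 25/3 · |w − 6| < 1, giving R = 3/25.
Check w = 153/25: comparison with the harmonic series Σ 1/n shows the series diverges.
At w = 147/25: an alternating series whose terms decrease to 0 in absolute value, so it converges by the Leibniz criterion.

[147/25, 153/25)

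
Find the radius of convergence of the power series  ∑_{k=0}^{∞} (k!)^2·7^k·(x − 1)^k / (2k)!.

R = 4/7

The ratio of consecutive coefficients is (k+1)²/[(2k+1)·(2k+2)] · 7 → 7/4.
The series converges when 7/4 · |x − 1| < 1, giving R = 4/7.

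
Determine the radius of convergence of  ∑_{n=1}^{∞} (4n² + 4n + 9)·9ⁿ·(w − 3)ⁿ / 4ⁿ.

R = 4/9

The ratio of consecutive coefficients is [(4(n+1)² + 4(n+1) + 9)/(4n² + 4n + 9)] · 9/4 → 9/4.
Hence the series converges for |w − 3| < 1/(9/4) = 4/9, so the radius of convergence is 4/9.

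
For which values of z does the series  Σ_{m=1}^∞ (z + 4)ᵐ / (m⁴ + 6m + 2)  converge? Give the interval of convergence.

The ratio of consecutive coefficients is (m⁴ + 6m + 2)/((m+1)⁴ + 6(m+1) + 2) → 1.
So the series converges when |z + 4| < 1 and diverges when |z + 4| > 1; R = 1.
Check z = -3: absolute convergence follows by limit comparison with Σ 1/m⁴.
At z = -5: absolute convergence follows by limit comparison with Σ 1/m⁴.

[-5, -3]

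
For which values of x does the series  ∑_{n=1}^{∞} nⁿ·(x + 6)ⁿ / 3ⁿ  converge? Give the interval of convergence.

Applying the root test, |a_n|^(1/n) = n/3 → ∞.
Since the n-th root of |a_n| is unbounded, the series converges only at x = -6; R = 0.

{-6}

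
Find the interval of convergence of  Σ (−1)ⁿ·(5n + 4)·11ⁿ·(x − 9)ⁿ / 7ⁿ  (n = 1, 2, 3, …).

Apply the ratio test: |a_{n+1}| / |a_n| = [(5(n+1) + 4)/(5n + 4)] · 11/7, which tends to 11/7 as n → ∞.
Thus R = 1/(11/7) = 7/11.
Endpoint x = 106/11: the terms do not tend to 0, so the series diverges.
When x = 92/11, the terms do not tend to 0, so the series diverges.

(92/11, 106/11)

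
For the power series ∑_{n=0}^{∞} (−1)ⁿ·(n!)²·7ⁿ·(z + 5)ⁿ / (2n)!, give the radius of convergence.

R = 4/7

Apply the ratio test: |a_{n+1}| / |a_n| = (n+1)²/[(2n+1)·(2n+2)] · 7, which tends to 7/4 as n → ∞.
Convergence for |z + 5| · 7/4 < 1, i.e. |z + 5| < 4/7. So R = 4/7.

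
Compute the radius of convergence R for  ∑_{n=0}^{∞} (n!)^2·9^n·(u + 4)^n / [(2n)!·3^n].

By the ratio test, |a_{n+1}/a_n| = (n+1)²/[(2n+1)·(2n+2)] · 9/3 → 3/4.
Thus R = 1/(3/4) = 4/3.

R = 4/3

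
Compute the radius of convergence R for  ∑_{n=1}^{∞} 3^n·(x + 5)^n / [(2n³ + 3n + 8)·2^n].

Apply the ratio test: |a_{n+1}| / |a_n| = [(2n³ + 3n + 8)/(2(n+1)³ + 3(n+1) + 8)] · 3/2, which tends to 3/2 as n → ∞.
Hence the series converges for |x + 5| < 1/(3/2) = 2/3, so the radius of convergence is 2/3.

R = 2/3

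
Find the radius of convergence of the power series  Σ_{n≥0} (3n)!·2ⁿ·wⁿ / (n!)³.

R = 1/54

By the ratio test, |a_{n+1}/a_n| = (3n+1)·(3n+2)·(3n+3)/(n+1)³ · 2 → 54.
The series converges when 54 · |w| < 1, giving R = 1/54.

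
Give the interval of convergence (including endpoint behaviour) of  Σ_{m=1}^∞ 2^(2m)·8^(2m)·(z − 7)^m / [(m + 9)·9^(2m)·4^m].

By the ratio test, |a_{m+1}/a_m| = [(m + 9)/((m+1) + 9)] · 4·64/(81·4) → 64/81.
Thus R = 1/(64/81) = 81/64.
At z = 529/64: the terms behave like c/m; limit comparison with the harmonic series gives divergence.
Check z = 367/64: the terms alternate in sign and decrease monotonically to 0 in absolute value (size ~ c/m), so the alternating series test gives convergence.

[367/64, 529/64)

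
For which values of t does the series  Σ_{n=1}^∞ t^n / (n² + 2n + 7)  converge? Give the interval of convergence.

[-1, 1]

By the ratio test, |a_{n+1}/a_n| = (n² + 2n + 7)/((n+1)² + 2(n+1) + 7) → 1.
So the series converges when |t| < 1 and diverges when |t| > 1; R = 1.
When t = 1, the terms are on the order of 1/n², so the series converges absolutely by comparison with the p-series (p = 2 > 1).
Endpoint t = -1: absolute convergence follows by limit comparison with Σ 1/n².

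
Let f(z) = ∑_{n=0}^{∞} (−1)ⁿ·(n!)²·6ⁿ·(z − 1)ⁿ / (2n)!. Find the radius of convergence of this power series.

The ratio of consecutive coefficients is (n+1)²/[(2n+1)·(2n+2)] · 6 → 3/2.
Hence the series converges for |z − 1| < 1/(3/2) = 2/3, so the radius of convergence is 2/3.

R = 2/3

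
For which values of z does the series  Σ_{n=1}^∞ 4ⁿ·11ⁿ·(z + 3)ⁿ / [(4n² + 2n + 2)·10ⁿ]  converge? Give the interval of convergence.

The ratio of consecutive coefficients is [(4n² + 2n + 2)/(4(n+1)² + 2(n+1) + 2)] · 4·11/10 → 22/5.
Hence the series converges for |z + 3| < 1/(22/5) = 5/22, so the radius of convergence is 5/22.
Check z = -61/22: the terms are on the order of 1/n², so the series converges absolutely by comparison with the p-series (p = 2 > 1).
When z = -71/22, absolute convergence follows by limit comparison with Σ 1/n².

[-71/22, -61/22]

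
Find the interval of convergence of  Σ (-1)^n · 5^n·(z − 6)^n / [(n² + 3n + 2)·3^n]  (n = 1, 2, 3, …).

[27/5, 33/5]

The ratio of consecutive coefficients is [(n² + 3n + 2)/((n+1)² + 3(n+1) + 2)] · 5/3 → 5/3.
Thus R = 1/(5/3) = 3/5.
Check z = 33/5: the series is dominated by a constant times Σ 1/n², which converges (p = 2 > 1).
When z = 27/5, absolute convergence follows by limit comparison with Σ 1/n².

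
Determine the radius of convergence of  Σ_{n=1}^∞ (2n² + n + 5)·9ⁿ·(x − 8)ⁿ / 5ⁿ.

R = 5/9

The ratio of consecutive coefficients is [(2(n+1)² + (n+1) + 5)/(2n² + n + 5)] · 9/5 → 9/5.
Hence the series converges for |x − 8| < 1/(9/5) = 5/9, so the radius of convergence is 5/9.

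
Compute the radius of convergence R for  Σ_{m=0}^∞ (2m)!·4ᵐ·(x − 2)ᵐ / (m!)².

R = 1/16

Apply the ratio test: |a_{m+1}| / |a_m| = (2m+1)·(2m+2)/(m+1)² · 4, which tends to 16 as m → ∞.
Hence the series converges for |x − 2| < 1/(16) = 1/16, so the radius of convergence is 1/16.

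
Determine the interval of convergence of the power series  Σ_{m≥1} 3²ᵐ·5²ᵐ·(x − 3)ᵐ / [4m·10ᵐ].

[133/45, 137/45)

Ratio test: |a_{m+1}/a_m| = [4m/4(m+1)] · 9·25/10 → 45/2 as m → ∞.
Hence the series converges for |x − 3| < 1/(45/2) = 2/45, so the radius of convergence is 2/45.
When x = 137/45, the terms behave like c/m; limit comparison with the harmonic series gives divergence.
Check x = 133/45: the terms alternate in sign and decrease monotonically to 0 in absolute value (size ~ c/m), so the alternating series test gives convergence.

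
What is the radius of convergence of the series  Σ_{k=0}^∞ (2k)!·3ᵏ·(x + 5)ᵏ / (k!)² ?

Ratio test: |a_{k+1}/a_k| = (2k+1)·(2k+2)/(k+1)² · 3 → 12 as k → ∞.
Hence the series converges for |x + 5| < 1/(12) = 1/12, so the radius of convergence is 1/12.

R = 1/12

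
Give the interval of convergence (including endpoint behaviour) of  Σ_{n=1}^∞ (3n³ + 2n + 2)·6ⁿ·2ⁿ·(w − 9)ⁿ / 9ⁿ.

Apply the ratio test: |a_{n+1}| / |a_n| = [(3(n+1)³ + 2(n+1) + 2)/(3n³ + 2n + 2)] · 6·2/9, which tends to 4/3 as n → ∞.
Convergence for |w − 9| · 4/3 < 1, i.e. |w − 9| < 3/4. So R = 3/4.
Check w = 39/4: the terms do not tend to 0, so the series diverges.
Endpoint w = 33/4: the terms do not tend to 0, so the series diverges.

(33/4, 39/4)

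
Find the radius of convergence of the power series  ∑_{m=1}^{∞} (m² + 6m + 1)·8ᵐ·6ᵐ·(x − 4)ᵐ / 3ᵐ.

R = 1/16

The ratio of consecutive coefficients is [((m+1)² + 6(m+1) + 1)/(m² + 6m + 1)] · 8·6/3 → 16.
Hence the series converges for |x − 4| < 1/(16) = 1/16, so the radius of convergence is 1/16.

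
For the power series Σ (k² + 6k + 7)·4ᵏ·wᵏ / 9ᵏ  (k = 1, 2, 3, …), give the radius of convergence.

Ratio test: |a_{k+1}/a_k| = [((k+1)² + 6(k+1) + 7)/(k² + 6k + 7)] · 4/9 → 4/9 as k → ∞.
Thus R = 1/(4/9) = 9/4.

R = 9/4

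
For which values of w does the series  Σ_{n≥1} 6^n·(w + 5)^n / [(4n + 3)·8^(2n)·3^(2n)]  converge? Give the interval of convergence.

[-101, 91)

By the ratio test, |a_{n+1}/a_n| = [(4n + 3)/(4(n+1) + 3)] · 6/(64·9) → 1/96.
The series converges when 1/96 · |w + 5| < 1, giving R = 96.
Check w = 91: the terms behave like c/n; limit comparison with the harmonic series gives divergence.
At w = -101: convergence follows from the alternating series test (terms decrease monotonically to 0).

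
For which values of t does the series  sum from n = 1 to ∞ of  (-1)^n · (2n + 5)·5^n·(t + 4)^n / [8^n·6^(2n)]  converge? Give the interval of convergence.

By the ratio test, |a_{n+1}/a_n| = [(2(n+1) + 5)/(2n + 5)] · 5/(8·36) → 5/288.
Thus R = 1/(5/288) = 288/5.
When t = 268/5, the n-th term does not approach 0; divergence by the term test.
Endpoint t = -308/5: the n-th term does not approach 0; divergence by the term test.

(-308/5, 268/5)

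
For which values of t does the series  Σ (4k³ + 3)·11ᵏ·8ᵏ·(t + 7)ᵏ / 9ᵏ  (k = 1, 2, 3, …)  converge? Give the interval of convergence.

By the ratio test, |a_{k+1}/a_k| = [(4(k+1)³ + 3)/(4k³ + 3)] · 11·8/9 → 88/9.
Convergence for |t + 7| · 88/9 < 1, i.e. |t + 7| < 9/88. So R = 9/88.
At t = -607/88: the terms do not tend to 0, so the series diverges.
Check t = -625/88: the terms do not tend to 0, so the series diverges.

(-625/88, -607/88)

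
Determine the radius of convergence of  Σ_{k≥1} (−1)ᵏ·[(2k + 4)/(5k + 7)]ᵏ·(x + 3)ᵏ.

Root test: |a_k|^(1/k) = (2k + 4)/(5k + 7) → 2/5.
Convergence for |x + 3| · 2/5 < 1, i.e. |x + 3| < 5/2. So R = 5/2.

R = 5/2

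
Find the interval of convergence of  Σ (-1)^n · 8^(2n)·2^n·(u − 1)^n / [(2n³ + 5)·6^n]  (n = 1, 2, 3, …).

[61/64, 67/64]

Apply the ratio test: |a_{n+1}| / |a_n| = [(2n³ + 5)/(2(n+1)³ + 5)] · 64·2/6, which tends to 64/3 as n → ∞.
Thus R = 1/(64/3) = 3/64.
When u = 67/64, absolute convergence follows by limit comparison with Σ 1/n³.
When u = 61/64, absolute convergence follows by limit comparison with Σ 1/n³.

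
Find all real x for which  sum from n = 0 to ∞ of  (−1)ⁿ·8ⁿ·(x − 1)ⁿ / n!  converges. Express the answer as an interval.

(−∞, ∞)

Ratio test: |a_{n+1}/a_n| = 8 · 1/(n+1) → 0 as n → ∞.
The limit is 0, so the series converges for all x; R = ∞.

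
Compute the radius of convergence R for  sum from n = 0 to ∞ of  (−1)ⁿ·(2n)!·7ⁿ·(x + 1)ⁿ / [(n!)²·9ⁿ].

R = 9/28

The ratio of consecutive coefficients is (2n+1)·(2n+2)/(n+1)² · 7/9 → 28/9.
Thus R = 1/(28/9) = 9/28.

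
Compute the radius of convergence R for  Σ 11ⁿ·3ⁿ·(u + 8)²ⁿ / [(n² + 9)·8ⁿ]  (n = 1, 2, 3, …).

Ratio test: |a_{n+1}/a_n| = [(n² + 9)/((n+1)² + 9)] · 11·3/8 → 33/8 as n → ∞.
Writing y = (u + 8)², the series in y has radius 8/33, so |u + 8| < √(8/33) and R = 2√66/33.

R = 2√66/33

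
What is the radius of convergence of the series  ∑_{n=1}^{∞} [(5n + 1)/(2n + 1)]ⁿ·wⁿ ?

Root test: |a_n|^(1/n) = (5n + 1)/(2n + 1) → 5/2.
Thus R = 1/(5/2) = 2/5.

R = 2/5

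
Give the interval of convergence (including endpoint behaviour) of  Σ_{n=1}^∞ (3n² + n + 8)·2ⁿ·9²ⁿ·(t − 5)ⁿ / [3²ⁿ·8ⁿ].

The ratio of consecutive coefficients is [(3(n+1)² + (n+1) + 8)/(3n² + n + 8)] · 2·81/(9·8) → 9/4.
Convergence for |t − 5| · 9/4 < 1, i.e. |t − 5| < 4/9. So R = 4/9.
When t = 49/9, the terms have absolute value of order n², which does not tend to 0, so the series diverges by the divergence test.
Check t = 41/9: the terms have absolute value of order n², which does not tend to 0, so the series diverges by the divergence test.

(41/9, 49/9)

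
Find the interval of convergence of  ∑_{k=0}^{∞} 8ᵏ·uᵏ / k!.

(−∞, ∞)

The ratio of consecutive coefficients is 8 · 1/(k+1) → 0.
The limit is 0, so the series converges for all u; R = ∞.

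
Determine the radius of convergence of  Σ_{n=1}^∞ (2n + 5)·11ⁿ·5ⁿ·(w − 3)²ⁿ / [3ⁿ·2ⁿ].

R = √330/55

By the ratio test, |a_{n+1}/a_n| = [(2(n+1) + 5)/(2n + 5)] · 11·5/(3·2) → 55/6.
Successive powers of (w − 3) differ by 2, so the series converges when |w − 3|² · 55/6 < 1, i.e. |w − 3| < √(6/55). So R = √330/55.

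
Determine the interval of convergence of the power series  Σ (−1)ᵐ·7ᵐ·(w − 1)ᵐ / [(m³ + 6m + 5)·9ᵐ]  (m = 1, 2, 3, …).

By the ratio test, |a_{m+1}/a_m| = [(m³ + 6m + 5)/((m+1)³ + 6(m+1) + 5)] · 7/9 → 7/9.
Hence the series converges for |w − 1| < 1/(7/9) = 9/7, so the radius of convergence is 9/7.
At w = 16/7: the terms are on the order of 1/m³, so the series converges absolutely by comparison with the p-series (p = 3 > 1).
When w = -2/7, the series is dominated by a constant times Σ 1/m³, which converges (p = 3 > 1).

[-2/7, 16/7]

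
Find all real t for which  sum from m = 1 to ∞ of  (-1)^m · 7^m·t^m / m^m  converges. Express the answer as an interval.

Root test: |a_m|^(1/m) = 7/m → 0.
Since the m-th root of |a_m| tends to 0, the series converges for all real t; R = ∞.

(−∞, ∞)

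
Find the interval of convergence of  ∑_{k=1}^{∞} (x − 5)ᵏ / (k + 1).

[4, 6)

Ratio test: |a_{k+1}/a_k| = (k + 1)/((k+1) + 1) → 1 as k → ∞.
Convergence for |x − 5| < 1, so R = 1.
At x = 6: comparison with the harmonic series Σ 1/k shows the series diverges.
Endpoint x = 4: the terms alternate in sign and decrease monotonically to 0 in absolute value (size ~ c/k), so the alternating series test gives convergence.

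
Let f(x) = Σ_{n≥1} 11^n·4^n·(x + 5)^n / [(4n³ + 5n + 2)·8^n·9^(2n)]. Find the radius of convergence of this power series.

Apply the ratio test: |a_{n+1}| / |a_n| = [(4n³ + 5n + 2)/(4(n+1)³ + 5(n+1) + 2)] · 11·4/(8·81), which tends to 11/162 as n → ∞.
The series converges when 11/162 · |x + 5| < 1, giving R = 162/11.

R = 162/11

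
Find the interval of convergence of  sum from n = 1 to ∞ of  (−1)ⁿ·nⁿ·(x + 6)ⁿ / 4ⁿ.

{-6}

By the Cauchy root test, |a_n|^(1/n) = n/4 → ∞.
The root grows without bound, so R = 0 (convergence only at x = -6).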